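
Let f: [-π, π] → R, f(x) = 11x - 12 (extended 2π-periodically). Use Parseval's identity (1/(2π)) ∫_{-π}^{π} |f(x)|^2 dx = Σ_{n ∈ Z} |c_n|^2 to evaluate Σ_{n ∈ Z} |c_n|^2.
Σ |c_n|^2 = 121π^2/3 + 144

Expand and integrate term by term over [-π, π]:
  ∫ (11x)^2 dx = 121·(2π^3/3); ∫ 2·11·(-12)·x dx = 0 (odd integrand); ∫ (-12)^2 dx = 144·2π.
So (1/(2π)) ∫_{-π}^{π} (11x - 12)^2 dx = 121π^2/3 + 144 = 121π^2/3 + 144.
Parseval ⇒ Σ |c_n|^2 = 121π^2/3 + 144.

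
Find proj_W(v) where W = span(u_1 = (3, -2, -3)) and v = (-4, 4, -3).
proj_W(v) = (-3/2, 1, 3/2)

Set up U = [u_1 | ... | u_1] ∈ R^(3×1). The projector onto W = col(U) is P = U (U^T U)^(-1) U^T.
Compute U^T U =
  [22],
and U^T v = (-11).
Solve U^T U · c = U^T v for the coefficients: c = (-1/2). The projection is proj_W(v) = U c.
Check: (v - proj_W(v)) · u_1 = 0  (should be 0).
Result: proj_W(v) = (-3/2, 1, 3/2).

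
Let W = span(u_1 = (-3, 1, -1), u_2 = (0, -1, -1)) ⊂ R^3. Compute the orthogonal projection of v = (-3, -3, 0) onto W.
proj_W(v) = (-18/11, -21/22, -45/22)

Set up U = [u_1 | ... | u_2] ∈ R^(3×2). The projector onto W = col(U) is P = U (U^T U)^(-1) U^T.
Compute U^T U =
  [11, 0]
  [0, 2],
and U^T v = (6, 3).
Solve U^T U · c = U^T v for the coefficients: c = (6/11, 3/2). The projection is proj_W(v) = U c.
Check: (v - proj_W(v)) · u_1 = 0  (should be 0).
Check: (v - proj_W(v)) · u_2 = 0  (should be 0).
Result: proj_W(v) = (-18/11, -21/22, -45/22).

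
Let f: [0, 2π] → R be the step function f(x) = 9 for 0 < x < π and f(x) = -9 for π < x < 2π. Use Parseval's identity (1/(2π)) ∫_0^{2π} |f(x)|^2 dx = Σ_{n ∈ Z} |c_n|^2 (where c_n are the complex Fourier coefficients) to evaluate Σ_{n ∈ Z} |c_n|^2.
Σ |c_n|^2 = 81

Parseval equates the L^2 energy of f (normalised by 1/(2π)) with the ℓ^2 sum of its Fourier coefficients: (1/(2π)) ∫_0^{2π} |f|^2 = Σ |c_n|^2.
Compute the left side: (1/(2π)) [∫_0^π 9^2 dx + ∫_π^{2π} (-9)^2 dx] = (1/(2π)) · (81π + 81π) = (81 + 81)/2 = 81.
So Σ_{n ∈ Z} |c_n|^2 = 81.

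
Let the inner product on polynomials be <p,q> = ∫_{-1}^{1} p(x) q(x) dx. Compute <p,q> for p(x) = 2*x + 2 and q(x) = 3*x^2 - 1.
<p,q> = 0

Expand the product: p(x)·q(x) = 6*x^3 + 6*x^2 - 2*x - 2.
∫_{-1}^{1} of each monomial x^k gives [2/(k+1) if k even, 0 if k odd]. Integrating term-by-term (or equivalently evaluating the antiderivative F(x) = 3*x^4/2 + 2*x^3 - x^2 - 2*x at the endpoints):
  F(1) − F(−1) = 1/2 − (1/2) = 0.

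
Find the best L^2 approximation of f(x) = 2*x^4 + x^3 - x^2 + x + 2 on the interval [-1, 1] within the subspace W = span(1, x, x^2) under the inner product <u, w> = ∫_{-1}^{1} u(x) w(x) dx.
g(x) = 5*x^2/7 + 8*x/5 + 64/35

The best approximation g ∈ W is the orthogonal projection of f onto W. Writing g = a_0 + a_1 x + a_2 x^2, the coefficients solve the normal equations G · a = b where
  G_{ij} = <φ_i, φ_j> and b_i = <f, φ_i>, with φ_0 = 1, φ_1 = x, φ_2 = x^2.
G =
  [2, 0, 2/3]
  [0, 2/3, 0]
  [2/3, 0, 2/5],
b = (62/15, 16/15, 158/105).
Solving gives a_0 = 64/35, a_1 = 8/5, a_2 = 5/7, so
  g(x) = 5*x^2/7 + 8*x/5 + 64/35.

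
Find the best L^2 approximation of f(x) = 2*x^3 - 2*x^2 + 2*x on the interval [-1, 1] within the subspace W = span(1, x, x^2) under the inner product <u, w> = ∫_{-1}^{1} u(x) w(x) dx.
g(x) = -2*x^2 + 16*x/5

The best approximation g ∈ W is the orthogonal projection of f onto W. Writing g = a_0 + a_1 x + a_2 x^2, the coefficients solve the normal equations G · a = b where
  G_{ij} = <φ_i, φ_j> and b_i = <f, φ_i>, with φ_0 = 1, φ_1 = x, φ_2 = x^2.
G =
  [2, 0, 2/3]
  [0, 2/3, 0]
  [2/3, 0, 2/5],
b = (-4/3, 32/15, -4/5).
Solving gives a_0 = 0, a_1 = 16/5, a_2 = -2, so
  g(x) = -2*x^2 + 16*x/5.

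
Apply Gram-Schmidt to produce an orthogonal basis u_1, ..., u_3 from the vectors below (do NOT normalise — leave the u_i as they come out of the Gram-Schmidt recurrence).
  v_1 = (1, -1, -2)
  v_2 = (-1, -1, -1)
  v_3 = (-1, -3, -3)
Orthogonal basis:
  u_1 = (1, -1, -2)
  u_2 = (-4/3, -2/3, -1/3)
  u_3 = (1/7, -3/7, 2/7)

Apply the Gram-Schmidt recurrence
  u_1 = v_1
  u_i = v_i − Σ_{j<i} ((v_i · u_j) / (u_j · u_j)) · u_j.

Step by step this gives:
  u_1 = (1, -1, -2)
  u_2 = (-4/3, -2/3, -1/3)
  u_3 = (1/7, -3/7, 2/7)

Orthogonality check:
  u_2 · u_1 = 0 (should be 0)
  u_3 · u_1 = 0 (should be 0)
  u_3 · u_2 = 0 (should be 0)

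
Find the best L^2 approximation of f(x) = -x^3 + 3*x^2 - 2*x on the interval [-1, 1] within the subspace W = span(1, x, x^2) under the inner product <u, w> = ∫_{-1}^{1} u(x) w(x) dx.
g(x) = 3*x^2 - 13*x/5

The best approximation g ∈ W is the orthogonal projection of f onto W. Writing g = a_0 + a_1 x + a_2 x^2, the coefficients solve the normal equations G · a = b where
  G_{ij} = <φ_i, φ_j> and b_i = <f, φ_i>, with φ_0 = 1, φ_1 = x, φ_2 = x^2.
G =
  [2, 0, 2/3]
  [0, 2/3, 0]
  [2/3, 0, 2/5],
b = (2, -26/15, 6/5).
Solving gives a_0 = 0, a_1 = -13/5, a_2 = 3, so
  g(x) = 3*x^2 - 13*x/5.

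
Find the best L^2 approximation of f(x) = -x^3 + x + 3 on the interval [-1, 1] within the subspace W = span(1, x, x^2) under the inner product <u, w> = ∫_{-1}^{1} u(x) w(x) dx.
g(x) = 2*x/5 + 3

The best approximation g ∈ W is the orthogonal projection of f onto W. Writing g = a_0 + a_1 x + a_2 x^2, the coefficients solve the normal equations G · a = b where
  G_{ij} = <φ_i, φ_j> and b_i = <f, φ_i>, with φ_0 = 1, φ_1 = x, φ_2 = x^2.
G =
  [2, 0, 2/3]
  [0, 2/3, 0]
  [2/3, 0, 2/5],
b = (6, 4/15, 2).
Solving gives a_0 = 3, a_1 = 2/5, a_2 = 0, so
  g(x) = 2*x/5 + 3.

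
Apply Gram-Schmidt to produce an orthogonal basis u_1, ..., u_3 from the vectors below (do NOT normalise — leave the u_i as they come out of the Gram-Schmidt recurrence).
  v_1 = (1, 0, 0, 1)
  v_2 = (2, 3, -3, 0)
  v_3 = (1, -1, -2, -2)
Orthogonal basis:
  u_1 = (1, 0, 0, 1)
  u_2 = (1, 3, -3, -1)
  u_3 = (6/5, -19/10, -11/10, -6/5)

Apply the Gram-Schmidt recurrence
  u_1 = v_1
  u_i = v_i − Σ_{j<i} ((v_i · u_j) / (u_j · u_j)) · u_j.

Step by step this gives:
  u_1 = (1, 0, 0, 1)
  u_2 = (1, 3, -3, -1)
  u_3 = (6/5, -19/10, -11/10, -6/5)

Orthogonality check:
  u_2 · u_1 = 0 (should be 0)
  u_3 · u_1 = 0 (should be 0)
  u_3 · u_2 = 0 (should be 0)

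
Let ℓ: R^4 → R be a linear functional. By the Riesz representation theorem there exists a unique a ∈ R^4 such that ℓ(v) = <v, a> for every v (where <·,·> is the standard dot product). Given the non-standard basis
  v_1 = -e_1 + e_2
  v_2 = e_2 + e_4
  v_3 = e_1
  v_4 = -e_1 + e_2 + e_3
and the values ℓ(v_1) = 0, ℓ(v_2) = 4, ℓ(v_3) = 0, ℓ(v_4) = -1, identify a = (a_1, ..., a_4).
a = (0, 0, -1, 4)

Write a = (a_1, ..., a_4) in the standard basis. For each basis vector v_i, ℓ(v_i) = <v_i, a> is a linear equation in the a_j's. Collect the n equations into a matrix system V a = ℓ, where row i of V is v_i (expressed in the standard basis). Since V is invertible (lower-triangular with 1s on the diagonal, up to permutation), solve by back-substitution:
  V =
[[-1, 1, 0, 0],
 [0, 1, 0, 1],
 [1, 0, 0, 0],
 [-1, 1, 1, 0]]
  V a = (0, 4, 0, -1)
Solving gives a = (0, 0, -1, 4).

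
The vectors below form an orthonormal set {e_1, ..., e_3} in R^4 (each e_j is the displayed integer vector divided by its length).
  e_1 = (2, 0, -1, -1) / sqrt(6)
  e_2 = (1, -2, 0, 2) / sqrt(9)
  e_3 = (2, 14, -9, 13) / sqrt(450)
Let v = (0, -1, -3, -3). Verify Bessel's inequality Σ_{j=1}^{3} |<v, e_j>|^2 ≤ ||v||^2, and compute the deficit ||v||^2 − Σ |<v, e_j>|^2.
Σ |<v, e_j>|^2 = 232/25; ||v||^2 = 19; deficit = 243/25

Write each e_j = u_j / sqrt(<u_j, u_j>) where u_j is the displayed integer vector. Then <v, e_j> = <v, u_j> / sqrt(<u_j, u_j>), so |<v, e_j>|^2 = <v, u_j>^2 / <u_j, u_j>.
Coefficients: <v, e_1> = 6/sqrt(6), <v, e_2> = -4/sqrt(9), <v, e_3> = -26/sqrt(450).
Square and sum: Σ |<v, e_j>|^2 = 232/25.
Compute ||v||^2 = v·v = 19.
Deficit = 19 − 232/25 = 243/25 ≥ 0, confirming Bessel's inequality. (The deficit equals ||v − Σ <v,e_j> e_j||^2, the squared distance from v to span{e_j}.)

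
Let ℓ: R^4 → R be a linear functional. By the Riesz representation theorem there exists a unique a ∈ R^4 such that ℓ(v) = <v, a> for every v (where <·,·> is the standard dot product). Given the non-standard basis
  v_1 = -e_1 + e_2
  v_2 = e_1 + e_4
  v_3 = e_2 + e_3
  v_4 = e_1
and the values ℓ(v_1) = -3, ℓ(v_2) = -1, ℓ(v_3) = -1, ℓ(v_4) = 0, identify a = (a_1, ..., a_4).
a = (0, -3, 2, -1)

Write a = (a_1, ..., a_4) in the standard basis. For each basis vector v_i, ℓ(v_i) = <v_i, a> is a linear equation in the a_j's. Collect the n equations into a matrix system V a = ℓ, where row i of V is v_i (expressed in the standard basis). Since V is invertible (lower-triangular with 1s on the diagonal, up to permutation), solve by back-substitution:
  V =
[[-1, 1, 0, 0],
 [1, 0, 0, 1],
 [0, 1, 1, 0],
 [1, 0, 0, 0]]
  V a = (-3, -1, -1, 0)
Solving gives a = (0, -3, 2, -1).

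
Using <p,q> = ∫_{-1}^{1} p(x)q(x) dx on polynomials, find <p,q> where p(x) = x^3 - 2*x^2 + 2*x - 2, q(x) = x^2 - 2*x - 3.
<p,q> = 52/5

Expand the product: p(x)·q(x) = x^5 - 4*x^4 + 3*x^3 - 2*x + 6.
∫_{-1}^{1} of each monomial x^k gives [2/(k+1) if k even, 0 if k odd]. Integrating term-by-term (or equivalently evaluating the antiderivative F(x) = x^6/6 - 4*x^5/5 + 3*x^4/4 - x^2 + 6*x at the endpoints):
  F(1) − F(−1) = 307/60 − (-317/60) = 52/5.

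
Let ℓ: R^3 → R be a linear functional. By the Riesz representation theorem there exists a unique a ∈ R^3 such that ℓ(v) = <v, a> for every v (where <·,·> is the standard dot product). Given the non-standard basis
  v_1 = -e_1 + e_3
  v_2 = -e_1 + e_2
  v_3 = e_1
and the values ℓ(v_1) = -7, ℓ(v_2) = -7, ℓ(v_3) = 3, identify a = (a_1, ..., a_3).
a = (3, -4, -4)

Write a = (a_1, ..., a_3) in the standard basis. For each basis vector v_i, ℓ(v_i) = <v_i, a> is a linear equation in the a_j's. Collect the n equations into a matrix system V a = ℓ, where row i of V is v_i (expressed in the standard basis). Since V is invertible (lower-triangular with 1s on the diagonal, up to permutation), solve by back-substitution:
  V =
[[-1, 0, 1],
 [-1, 1, 0],
 [1, 0, 0]]
  V a = (-7, -7, 3)
Solving gives a = (3, -4, -4).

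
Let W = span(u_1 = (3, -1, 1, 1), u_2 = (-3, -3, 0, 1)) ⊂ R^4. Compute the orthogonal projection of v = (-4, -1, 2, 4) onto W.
proj_W(v) = (-3, -3, 0, 1)

Set up U = [u_1 | ... | u_2] ∈ R^(4×2). The projector onto W = col(U) is P = U (U^T U)^(-1) U^T.
Compute U^T U =
  [12, -5]
  [-5, 19],
and U^T v = (-5, 19).
Solve U^T U · c = U^T v for the coefficients: c = (0, 1). The projection is proj_W(v) = U c.
Check: (v - proj_W(v)) · u_1 = 0  (should be 0).
Check: (v - proj_W(v)) · u_2 = 0  (should be 0).
Result: proj_W(v) = (-3, -3, 0, 1).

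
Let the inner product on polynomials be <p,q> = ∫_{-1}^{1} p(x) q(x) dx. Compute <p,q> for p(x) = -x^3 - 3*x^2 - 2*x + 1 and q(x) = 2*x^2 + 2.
<p,q> = -16/15

Expand the product: p(x)·q(x) = -2*x^5 - 6*x^4 - 6*x^3 - 4*x^2 - 4*x + 2.
∫_{-1}^{1} of each monomial x^k gives [2/(k+1) if k even, 0 if k odd]. Integrating term-by-term (or equivalently evaluating the antiderivative F(x) = -x^6/3 - 6*x^5/5 - 3*x^4/2 - 4*x^3/3 - 2*x^2 + 2*x at the endpoints):
  F(1) − F(−1) = -131/30 − (-33/10) = -16/15.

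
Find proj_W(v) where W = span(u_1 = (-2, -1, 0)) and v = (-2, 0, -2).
proj_W(v) = (-8/5, -4/5, 0)

Set up U = [u_1 | ... | u_1] ∈ R^(3×1). The projector onto W = col(U) is P = U (U^T U)^(-1) U^T.
Compute U^T U =
  [5],
and U^T v = (4).
Solve U^T U · c = U^T v for the coefficients: c = (4/5). The projection is proj_W(v) = U c.
Check: (v - proj_W(v)) · u_1 = 0  (should be 0).
Result: proj_W(v) = (-8/5, -4/5, 0).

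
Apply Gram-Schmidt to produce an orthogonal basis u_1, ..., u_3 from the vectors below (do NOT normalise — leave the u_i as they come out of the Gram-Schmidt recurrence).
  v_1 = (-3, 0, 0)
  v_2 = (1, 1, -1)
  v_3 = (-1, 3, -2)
Orthogonal basis:
  u_1 = (-3, 0, 0)
  u_2 = (0, 1, -1)
  u_3 = (0, 1/2, 1/2)

Apply the Gram-Schmidt recurrence
  u_1 = v_1
  u_i = v_i − Σ_{j<i} ((v_i · u_j) / (u_j · u_j)) · u_j.

Step by step this gives:
  u_1 = (-3, 0, 0)
  u_2 = (0, 1, -1)
  u_3 = (0, 1/2, 1/2)

Orthogonality check:
  u_2 · u_1 = 0 (should be 0)
  u_3 · u_1 = 0 (should be 0)
  u_3 · u_2 = 0 (should be 0)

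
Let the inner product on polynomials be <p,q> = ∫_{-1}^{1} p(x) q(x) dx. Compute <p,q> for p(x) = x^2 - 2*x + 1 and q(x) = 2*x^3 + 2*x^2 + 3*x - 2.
<p,q> = -44/5

Expand the product: p(x)·q(x) = 2*x^5 - 2*x^4 + x^3 - 6*x^2 + 7*x - 2.
∫_{-1}^{1} of each monomial x^k gives [2/(k+1) if k even, 0 if k odd]. Integrating term-by-term (or equivalently evaluating the antiderivative F(x) = x^6/3 - 2*x^5/5 + x^4/4 - 2*x^3 + 7*x^2/2 - 2*x at the endpoints):
  F(1) − F(−1) = -19/60 − (509/60) = -44/5.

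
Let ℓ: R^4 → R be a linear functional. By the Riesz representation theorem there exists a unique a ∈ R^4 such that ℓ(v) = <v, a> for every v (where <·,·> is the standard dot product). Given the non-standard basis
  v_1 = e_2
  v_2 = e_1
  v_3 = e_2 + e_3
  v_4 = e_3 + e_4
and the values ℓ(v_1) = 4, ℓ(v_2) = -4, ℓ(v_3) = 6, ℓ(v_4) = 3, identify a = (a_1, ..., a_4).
a = (-4, 4, 2, 1)

Write a = (a_1, ..., a_4) in the standard basis. For each basis vector v_i, ℓ(v_i) = <v_i, a> is a linear equation in the a_j's. Collect the n equations into a matrix system V a = ℓ, where row i of V is v_i (expressed in the standard basis). Since V is invertible (lower-triangular with 1s on the diagonal, up to permutation), solve by back-substitution:
  V =
[[0, 1, 0, 0],
 [1, 0, 0, 0],
 [0, 1, 1, 0],
 [0, 0, 1, 1]]
  V a = (4, -4, 6, 3)
Solving gives a = (-4, 4, 2, 1).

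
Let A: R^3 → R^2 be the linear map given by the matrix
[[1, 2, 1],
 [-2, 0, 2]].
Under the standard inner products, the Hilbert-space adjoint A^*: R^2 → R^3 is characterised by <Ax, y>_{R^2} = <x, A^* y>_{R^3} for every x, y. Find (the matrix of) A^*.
A^* = A^T =
[[1, -2],
 [2, 0],
 [1, 2]]

For real matrices with standard dot products, the defining identity <Ax, y> = <x, A^* y> gives (Ax)^T y = x^T (A^*) y, i.e. x^T A^T y = x^T (A^*) y. Since this holds for all x, y, we must have A^* = A^T. Therefore
A^* =
[[1, -2],
 [2, 0],
 [1, 2]].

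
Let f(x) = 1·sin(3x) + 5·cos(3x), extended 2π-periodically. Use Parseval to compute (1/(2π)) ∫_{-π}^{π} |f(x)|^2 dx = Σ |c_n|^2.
Σ |c_n|^2 = 13

Expand |f|^2 and use orthogonality of {sin(nx), cos(mx)} on [-π, π]:
  ∫_{-π}^{π} sin(nx)^2 dx = π, ∫ cos(mx)^2 dx = π, and cross terms integrate to 0.
So ∫_{-π}^{π} f(x)^2 dx = 1^2 · π + 5^2 · π = (1 + 25)π.
Divide by 2π: (1 + 25)/2 = 13.
By Parseval, this equals Σ |c_n|^2.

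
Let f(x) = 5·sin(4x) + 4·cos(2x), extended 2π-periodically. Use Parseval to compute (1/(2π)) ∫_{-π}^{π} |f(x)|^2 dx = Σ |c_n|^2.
Σ |c_n|^2 = 41/2

Expand |f|^2 and use orthogonality of {sin(nx), cos(mx)} on [-π, π]:
  ∫_{-π}^{π} sin(nx)^2 dx = π, ∫ cos(mx)^2 dx = π, and cross terms integrate to 0.
So ∫_{-π}^{π} f(x)^2 dx = 5^2 · π + 4^2 · π = (25 + 16)π.
Divide by 2π: (25 + 16)/2 = 41/2.
By Parseval, this equals Σ |c_n|^2.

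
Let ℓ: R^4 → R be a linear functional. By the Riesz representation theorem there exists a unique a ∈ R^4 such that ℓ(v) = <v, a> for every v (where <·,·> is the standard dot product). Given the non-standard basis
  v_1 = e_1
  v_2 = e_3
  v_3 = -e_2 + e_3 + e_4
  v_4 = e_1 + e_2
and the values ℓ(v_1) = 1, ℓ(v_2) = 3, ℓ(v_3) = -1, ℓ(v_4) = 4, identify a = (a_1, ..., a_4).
a = (1, 3, 3, -1)

Write a = (a_1, ..., a_4) in the standard basis. For each basis vector v_i, ℓ(v_i) = <v_i, a> is a linear equation in the a_j's. Collect the n equations into a matrix system V a = ℓ, where row i of V is v_i (expressed in the standard basis). Since V is invertible (lower-triangular with 1s on the diagonal, up to permutation), solve by back-substitution:
  V =
[[1, 0, 0, 0],
 [0, 0, 1, 0],
 [0, -1, 1, 1],
 [1, 1, 0, 0]]
  V a = (1, 3, -1, 4)
Solving gives a = (1, 3, 3, -1).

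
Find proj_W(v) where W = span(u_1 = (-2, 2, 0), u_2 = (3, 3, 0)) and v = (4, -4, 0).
proj_W(v) = (4, -4, 0)

Set up U = [u_1 | ... | u_2] ∈ R^(3×2). The projector onto W = col(U) is P = U (U^T U)^(-1) U^T.
Compute U^T U =
  [8, 0]
  [0, 18],
and U^T v = (-16, 0).
Solve U^T U · c = U^T v for the coefficients: c = (-2, 0). The projection is proj_W(v) = U c.
Check: (v - proj_W(v)) · u_1 = 0  (should be 0).
Check: (v - proj_W(v)) · u_2 = 0  (should be 0).
Result: proj_W(v) = (4, -4, 0).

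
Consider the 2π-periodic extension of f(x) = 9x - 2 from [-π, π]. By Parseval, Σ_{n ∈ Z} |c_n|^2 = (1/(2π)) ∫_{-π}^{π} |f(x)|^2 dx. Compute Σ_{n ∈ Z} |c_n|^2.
Σ |c_n|^2 = 27π^2 + 4

Expand and integrate term by term over [-π, π]:
  ∫ (9x)^2 dx = 81·(2π^3/3); ∫ 2·9·(-2)·x dx = 0 (odd integrand); ∫ (-2)^2 dx = 4·2π.
So (1/(2π)) ∫_{-π}^{π} (9x - 2)^2 dx = 81π^2/3 + 4 = 27π^2 + 4.
Parseval ⇒ Σ |c_n|^2 = 27π^2 + 4.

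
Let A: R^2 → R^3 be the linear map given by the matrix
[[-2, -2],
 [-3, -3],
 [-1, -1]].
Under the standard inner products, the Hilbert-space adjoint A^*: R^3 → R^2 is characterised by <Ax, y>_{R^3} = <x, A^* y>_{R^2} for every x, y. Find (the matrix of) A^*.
A^* = A^T =
[[-2, -3, -1],
 [-2, -3, -1]]

For real matrices with standard dot products, the defining identity <Ax, y> = <x, A^* y> gives (Ax)^T y = x^T (A^*) y, i.e. x^T A^T y = x^T (A^*) y. Since this holds for all x, y, we must have A^* = A^T. Therefore
A^* =
[[-2, -3, -1],
 [-2, -3, -1]].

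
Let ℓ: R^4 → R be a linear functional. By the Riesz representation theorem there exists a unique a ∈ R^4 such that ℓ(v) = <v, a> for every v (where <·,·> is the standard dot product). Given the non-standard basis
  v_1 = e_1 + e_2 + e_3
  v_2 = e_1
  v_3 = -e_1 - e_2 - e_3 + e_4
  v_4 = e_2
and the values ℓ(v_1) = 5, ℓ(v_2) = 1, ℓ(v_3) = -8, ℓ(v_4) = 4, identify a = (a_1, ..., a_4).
a = (1, 4, 0, -3)

Write a = (a_1, ..., a_4) in the standard basis. For each basis vector v_i, ℓ(v_i) = <v_i, a> is a linear equation in the a_j's. Collect the n equations into a matrix system V a = ℓ, where row i of V is v_i (expressed in the standard basis). Since V is invertible (lower-triangular with 1s on the diagonal, up to permutation), solve by back-substitution:
  V =
[[1, 1, 1, 0],
 [1, 0, 0, 0],
 [-1, -1, -1, 1],
 [0, 1, 0, 0]]
  V a = (5, 1, -8, 4)
Solving gives a = (1, 4, 0, -3).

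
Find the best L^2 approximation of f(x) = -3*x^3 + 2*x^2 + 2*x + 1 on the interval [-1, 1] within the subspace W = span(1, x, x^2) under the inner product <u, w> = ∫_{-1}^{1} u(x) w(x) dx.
g(x) = 2*x^2 + x/5 + 1

The best approximation g ∈ W is the orthogonal projection of f onto W. Writing g = a_0 + a_1 x + a_2 x^2, the coefficients solve the normal equations G · a = b where
  G_{ij} = <φ_i, φ_j> and b_i = <f, φ_i>, with φ_0 = 1, φ_1 = x, φ_2 = x^2.
G =
  [2, 0, 2/3]
  [0, 2/3, 0]
  [2/3, 0, 2/5],
b = (10/3, 2/15, 22/15).
Solving gives a_0 = 1, a_1 = 1/5, a_2 = 2, so
  g(x) = 2*x^2 + x/5 + 1.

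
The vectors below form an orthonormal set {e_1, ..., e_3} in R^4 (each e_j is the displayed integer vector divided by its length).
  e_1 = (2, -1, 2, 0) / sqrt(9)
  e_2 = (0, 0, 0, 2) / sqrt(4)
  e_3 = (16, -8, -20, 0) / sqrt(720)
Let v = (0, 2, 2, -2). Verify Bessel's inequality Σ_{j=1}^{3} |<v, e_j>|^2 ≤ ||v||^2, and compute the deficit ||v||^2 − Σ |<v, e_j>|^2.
Σ |<v, e_j>|^2 = 44/5; ||v||^2 = 12; deficit = 16/5

Write each e_j = u_j / sqrt(<u_j, u_j>) where u_j is the displayed integer vector. Then <v, e_j> = <v, u_j> / sqrt(<u_j, u_j>), so |<v, e_j>|^2 = <v, u_j>^2 / <u_j, u_j>.
Coefficients: <v, e_1> = 2/sqrt(9), <v, e_2> = -4/sqrt(4), <v, e_3> = -56/sqrt(720).
Square and sum: Σ |<v, e_j>|^2 = 44/5.
Compute ||v||^2 = v·v = 12.
Deficit = 12 − 44/5 = 16/5 ≥ 0, confirming Bessel's inequality. (The deficit equals ||v − Σ <v,e_j> e_j||^2, the squared distance from v to span{e_j}.)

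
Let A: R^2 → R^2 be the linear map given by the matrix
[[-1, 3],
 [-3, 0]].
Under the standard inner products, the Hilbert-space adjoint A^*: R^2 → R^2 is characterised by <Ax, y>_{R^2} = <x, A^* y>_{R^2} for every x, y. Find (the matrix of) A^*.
A^* = A^T =
[[-1, -3],
 [3, 0]]

For real matrices with standard dot products, the defining identity <Ax, y> = <x, A^* y> gives (Ax)^T y = x^T (A^*) y, i.e. x^T A^T y = x^T (A^*) y. Since this holds for all x, y, we must have A^* = A^T. Therefore
A^* =
[[-1, -3],
 [3, 0]].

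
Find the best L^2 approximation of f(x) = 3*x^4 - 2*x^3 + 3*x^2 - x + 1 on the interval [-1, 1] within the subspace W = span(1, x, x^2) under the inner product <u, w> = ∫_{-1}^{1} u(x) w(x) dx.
g(x) = 39*x^2/7 - 11*x/5 + 26/35

The best approximation g ∈ W is the orthogonal projection of f onto W. Writing g = a_0 + a_1 x + a_2 x^2, the coefficients solve the normal equations G · a = b where
  G_{ij} = <φ_i, φ_j> and b_i = <f, φ_i>, with φ_0 = 1, φ_1 = x, φ_2 = x^2.
G =
  [2, 0, 2/3]
  [0, 2/3, 0]
  [2/3, 0, 2/5],
b = (26/5, -22/15, 286/105).
Solving gives a_0 = 26/35, a_1 = -11/5, a_2 = 39/7, so
  g(x) = 39*x^2/7 - 11*x/5 + 26/35.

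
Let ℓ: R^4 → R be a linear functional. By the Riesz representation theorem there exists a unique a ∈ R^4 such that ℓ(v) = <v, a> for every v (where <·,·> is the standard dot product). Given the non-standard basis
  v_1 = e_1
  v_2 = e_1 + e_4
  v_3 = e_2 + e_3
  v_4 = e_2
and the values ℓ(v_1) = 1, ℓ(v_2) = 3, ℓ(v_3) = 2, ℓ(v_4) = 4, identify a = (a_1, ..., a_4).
a = (1, 4, -2, 2)

Write a = (a_1, ..., a_4) in the standard basis. For each basis vector v_i, ℓ(v_i) = <v_i, a> is a linear equation in the a_j's. Collect the n equations into a matrix system V a = ℓ, where row i of V is v_i (expressed in the standard basis). Since V is invertible (lower-triangular with 1s on the diagonal, up to permutation), solve by back-substitution:
  V =
[[1, 0, 0, 0],
 [1, 0, 0, 1],
 [0, 1, 1, 0],
 [0, 1, 0, 0]]
  V a = (1, 3, 2, 4)
Solving gives a = (1, 4, -2, 2).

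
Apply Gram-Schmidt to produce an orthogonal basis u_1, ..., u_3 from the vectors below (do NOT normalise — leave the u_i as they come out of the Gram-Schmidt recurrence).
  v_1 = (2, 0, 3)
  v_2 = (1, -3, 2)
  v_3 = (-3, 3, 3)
Orthogonal basis:
  u_1 = (2, 0, 3)
  u_2 = (-3/13, -3, 2/13)
  u_3 = (-216/59, 24/59, 144/59)

Apply the Gram-Schmidt recurrence
  u_1 = v_1
  u_i = v_i − Σ_{j<i} ((v_i · u_j) / (u_j · u_j)) · u_j.

Step by step this gives:
  u_1 = (2, 0, 3)
  u_2 = (-3/13, -3, 2/13)
  u_3 = (-216/59, 24/59, 144/59)

Orthogonality check:
  u_2 · u_1 = 0 (should be 0)
  u_3 · u_1 = 0 (should be 0)
  u_3 · u_2 = 0 (should be 0)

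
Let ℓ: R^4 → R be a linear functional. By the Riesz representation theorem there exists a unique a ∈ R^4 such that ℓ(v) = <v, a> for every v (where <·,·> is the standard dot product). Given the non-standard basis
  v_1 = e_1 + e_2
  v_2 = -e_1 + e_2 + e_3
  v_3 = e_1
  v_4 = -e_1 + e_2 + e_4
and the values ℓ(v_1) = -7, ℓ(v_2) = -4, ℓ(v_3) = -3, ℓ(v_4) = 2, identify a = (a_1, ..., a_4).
a = (-3, -4, -3, 3)

Write a = (a_1, ..., a_4) in the standard basis. For each basis vector v_i, ℓ(v_i) = <v_i, a> is a linear equation in the a_j's. Collect the n equations into a matrix system V a = ℓ, where row i of V is v_i (expressed in the standard basis). Since V is invertible (lower-triangular with 1s on the diagonal, up to permutation), solve by back-substitution:
  V =
[[1, 1, 0, 0],
 [-1, 1, 1, 0],
 [1, 0, 0, 0],
 [-1, 1, 0, 1]]
  V a = (-7, -4, -3, 2)
Solving gives a = (-3, -4, -3, 3).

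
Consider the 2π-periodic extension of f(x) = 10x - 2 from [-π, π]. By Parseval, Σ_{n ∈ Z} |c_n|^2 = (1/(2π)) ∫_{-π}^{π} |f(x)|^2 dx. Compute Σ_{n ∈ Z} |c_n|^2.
Σ |c_n|^2 = 100π^2/3 + 4

Expand and integrate term by term over [-π, π]:
  ∫ (10x)^2 dx = 100·(2π^3/3); ∫ 2·10·(-2)·x dx = 0 (odd integrand); ∫ (-2)^2 dx = 4·2π.
So (1/(2π)) ∫_{-π}^{π} (10x - 2)^2 dx = 100π^2/3 + 4 = 100π^2/3 + 4.
Parseval ⇒ Σ |c_n|^2 = 100π^2/3 + 4.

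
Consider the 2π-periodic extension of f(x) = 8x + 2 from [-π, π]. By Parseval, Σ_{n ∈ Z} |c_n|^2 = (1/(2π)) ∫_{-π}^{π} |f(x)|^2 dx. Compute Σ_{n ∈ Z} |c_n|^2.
Σ |c_n|^2 = 64π^2/3 + 4

Expand and integrate term by term over [-π, π]:
  ∫ (8x)^2 dx = 64·(2π^3/3); ∫ 2·8·(2)·x dx = 0 (odd integrand); ∫ 2^2 dx = 4·2π.
So (1/(2π)) ∫_{-π}^{π} (8x + 2)^2 dx = 64π^2/3 + 4 = 64π^2/3 + 4.
Parseval ⇒ Σ |c_n|^2 = 64π^2/3 + 4.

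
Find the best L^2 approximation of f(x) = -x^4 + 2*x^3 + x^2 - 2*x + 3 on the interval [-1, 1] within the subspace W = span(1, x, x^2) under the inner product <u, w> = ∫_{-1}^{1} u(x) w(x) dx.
g(x) = x^2/7 - 4*x/5 + 108/35

The best approximation g ∈ W is the orthogonal projection of f onto W. Writing g = a_0 + a_1 x + a_2 x^2, the coefficients solve the normal equations G · a = b where
  G_{ij} = <φ_i, φ_j> and b_i = <f, φ_i>, with φ_0 = 1, φ_1 = x, φ_2 = x^2.
G =
  [2, 0, 2/3]
  [0, 2/3, 0]
  [2/3, 0, 2/5],
b = (94/15, -8/15, 74/35).
Solving gives a_0 = 108/35, a_1 = -4/5, a_2 = 1/7, so
  g(x) = x^2/7 - 4*x/5 + 108/35.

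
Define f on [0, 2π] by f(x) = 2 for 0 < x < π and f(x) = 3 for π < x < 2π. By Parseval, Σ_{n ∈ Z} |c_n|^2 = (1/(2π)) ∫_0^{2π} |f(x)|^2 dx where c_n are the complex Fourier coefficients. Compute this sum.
Σ |c_n|^2 = 13/2

Parseval equates the L^2 energy of f (normalised by 1/(2π)) with the ℓ^2 sum of its Fourier coefficients: (1/(2π)) ∫_0^{2π} |f|^2 = Σ |c_n|^2.
Compute the left side: (1/(2π)) [∫_0^π 2^2 dx + ∫_π^{2π} 3^2 dx] = (1/(2π)) · (4π + 9π) = (4 + 9)/2 = 13/2.
So Σ_{n ∈ Z} |c_n|^2 = 13/2.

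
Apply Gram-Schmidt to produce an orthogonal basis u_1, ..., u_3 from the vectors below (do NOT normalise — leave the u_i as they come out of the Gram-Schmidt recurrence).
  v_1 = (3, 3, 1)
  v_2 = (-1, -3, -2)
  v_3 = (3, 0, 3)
Orthogonal basis:
  u_1 = (3, 3, 1)
  u_2 = (23/19, -15/19, -24/19)
  u_3 = (81/70, -27/14, 81/35)

Apply the Gram-Schmidt recurrence
  u_1 = v_1
  u_i = v_i − Σ_{j<i} ((v_i · u_j) / (u_j · u_j)) · u_j.

Step by step this gives:
  u_1 = (3, 3, 1)
  u_2 = (23/19, -15/19, -24/19)
  u_3 = (81/70, -27/14, 81/35)

Orthogonality check:
  u_2 · u_1 = 0 (should be 0)
  u_3 · u_1 = 0 (should be 0)
  u_3 · u_2 = 0 (should be 0)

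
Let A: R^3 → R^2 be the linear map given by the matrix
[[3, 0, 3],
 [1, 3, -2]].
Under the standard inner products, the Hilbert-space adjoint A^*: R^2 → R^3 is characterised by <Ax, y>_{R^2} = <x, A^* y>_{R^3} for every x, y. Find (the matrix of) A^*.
A^* = A^T =
[[3, 1],
 [0, 3],
 [3, -2]]

For real matrices with standard dot products, the defining identity <Ax, y> = <x, A^* y> gives (Ax)^T y = x^T (A^*) y, i.e. x^T A^T y = x^T (A^*) y. Since this holds for all x, y, we must have A^* = A^T. Therefore
A^* =
[[3, 1],
 [0, 3],
 [3, -2]].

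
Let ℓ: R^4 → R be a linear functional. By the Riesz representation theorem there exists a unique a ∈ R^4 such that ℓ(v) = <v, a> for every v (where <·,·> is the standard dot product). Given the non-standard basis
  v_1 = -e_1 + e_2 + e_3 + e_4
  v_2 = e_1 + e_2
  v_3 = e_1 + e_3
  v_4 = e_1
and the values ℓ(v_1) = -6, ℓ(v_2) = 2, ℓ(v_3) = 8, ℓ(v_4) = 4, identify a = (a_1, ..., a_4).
a = (4, -2, 4, -4)

Write a = (a_1, ..., a_4) in the standard basis. For each basis vector v_i, ℓ(v_i) = <v_i, a> is a linear equation in the a_j's. Collect the n equations into a matrix system V a = ℓ, where row i of V is v_i (expressed in the standard basis). Since V is invertible (lower-triangular with 1s on the diagonal, up to permutation), solve by back-substitution:
  V =
[[-1, 1, 1, 1],
 [1, 1, 0, 0],
 [1, 0, 1, 0],
 [1, 0, 0, 0]]
  V a = (-6, 2, 8, 4)
Solving gives a = (4, -2, 4, -4).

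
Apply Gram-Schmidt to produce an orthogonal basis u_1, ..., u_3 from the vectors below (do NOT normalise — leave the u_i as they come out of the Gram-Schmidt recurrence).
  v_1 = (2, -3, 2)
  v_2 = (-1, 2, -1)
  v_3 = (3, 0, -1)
Orthogonal basis:
  u_1 = (2, -3, 2)
  u_2 = (3/17, 4/17, 3/17)
  u_3 = (2, 0, -2)

Apply the Gram-Schmidt recurrence
  u_1 = v_1
  u_i = v_i − Σ_{j<i} ((v_i · u_j) / (u_j · u_j)) · u_j.

Step by step this gives:
  u_1 = (2, -3, 2)
  u_2 = (3/17, 4/17, 3/17)
  u_3 = (2, 0, -2)

Orthogonality check:
  u_2 · u_1 = 0 (should be 0)
  u_3 · u_1 = 0 (should be 0)
  u_3 · u_2 = 0 (should be 0)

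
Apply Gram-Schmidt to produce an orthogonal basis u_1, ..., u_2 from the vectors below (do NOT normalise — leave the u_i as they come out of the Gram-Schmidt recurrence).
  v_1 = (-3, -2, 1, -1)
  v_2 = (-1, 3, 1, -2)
Orthogonal basis:
  u_1 = (-3, -2, 1, -1)
  u_2 = (-1, 3, 1, -2)

Apply the Gram-Schmidt recurrence
  u_1 = v_1
  u_i = v_i − Σ_{j<i} ((v_i · u_j) / (u_j · u_j)) · u_j.

Step by step this gives:
  u_1 = (-3, -2, 1, -1)
  u_2 = (-1, 3, 1, -2)

Orthogonality check:
  u_2 · u_1 = 0 (should be 0)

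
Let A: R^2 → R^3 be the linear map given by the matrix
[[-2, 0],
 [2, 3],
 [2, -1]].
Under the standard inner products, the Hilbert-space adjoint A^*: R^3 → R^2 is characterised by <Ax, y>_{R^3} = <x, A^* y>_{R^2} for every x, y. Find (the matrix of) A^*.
A^* = A^T =
[[-2, 2, 2],
 [0, 3, -1]]

For real matrices with standard dot products, the defining identity <Ax, y> = <x, A^* y> gives (Ax)^T y = x^T (A^*) y, i.e. x^T A^T y = x^T (A^*) y. Since this holds for all x, y, we must have A^* = A^T. Therefore
A^* =
[[-2, 2, 2],
 [0, 3, -1]].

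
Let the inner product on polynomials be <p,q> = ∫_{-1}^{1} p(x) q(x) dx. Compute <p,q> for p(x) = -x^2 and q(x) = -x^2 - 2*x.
<p,q> = 2/5

Expand the product: p(x)·q(x) = x^4 + 2*x^3.
∫_{-1}^{1} of each monomial x^k gives [2/(k+1) if k even, 0 if k odd]. Integrating term-by-term (or equivalently evaluating the antiderivative F(x) = x^5/5 + x^4/2 at the endpoints):
  F(1) − F(−1) = 7/10 − (3/10) = 2/5.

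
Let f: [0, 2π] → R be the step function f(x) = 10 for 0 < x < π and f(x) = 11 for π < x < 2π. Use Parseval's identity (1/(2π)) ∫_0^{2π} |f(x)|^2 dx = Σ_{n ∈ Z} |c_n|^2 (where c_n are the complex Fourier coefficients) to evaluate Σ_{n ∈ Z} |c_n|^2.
Σ |c_n|^2 = 221/2

Parseval equates the L^2 energy of f (normalised by 1/(2π)) with the ℓ^2 sum of its Fourier coefficients: (1/(2π)) ∫_0^{2π} |f|^2 = Σ |c_n|^2.
Compute the left side: (1/(2π)) [∫_0^π 10^2 dx + ∫_π^{2π} 11^2 dx] = (1/(2π)) · (100π + 121π) = (100 + 121)/2 = 221/2.
So Σ_{n ∈ Z} |c_n|^2 = 221/2.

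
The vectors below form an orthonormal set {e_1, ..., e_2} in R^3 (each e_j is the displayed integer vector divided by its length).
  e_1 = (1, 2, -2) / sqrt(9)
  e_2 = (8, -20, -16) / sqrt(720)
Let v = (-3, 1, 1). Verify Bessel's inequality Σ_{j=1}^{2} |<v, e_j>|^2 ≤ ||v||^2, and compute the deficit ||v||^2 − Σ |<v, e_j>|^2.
Σ |<v, e_j>|^2 = 6; ||v||^2 = 11; deficit = 5

Write each e_j = u_j / sqrt(<u_j, u_j>) where u_j is the displayed integer vector. Then <v, e_j> = <v, u_j> / sqrt(<u_j, u_j>), so |<v, e_j>|^2 = <v, u_j>^2 / <u_j, u_j>.
Coefficients: <v, e_1> = -3/sqrt(9), <v, e_2> = -60/sqrt(720).
Square and sum: Σ |<v, e_j>|^2 = 6.
Compute ||v||^2 = v·v = 11.
Deficit = 11 − 6 = 5 ≥ 0, confirming Bessel's inequality. (The deficit equals ||v − Σ <v,e_j> e_j||^2, the squared distance from v to span{e_j}.)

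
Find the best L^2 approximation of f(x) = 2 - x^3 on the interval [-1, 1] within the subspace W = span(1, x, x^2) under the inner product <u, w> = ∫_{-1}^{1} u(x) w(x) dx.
g(x) = 2 - 3*x/5

The best approximation g ∈ W is the orthogonal projection of f onto W. Writing g = a_0 + a_1 x + a_2 x^2, the coefficients solve the normal equations G · a = b where
  G_{ij} = <φ_i, φ_j> and b_i = <f, φ_i>, with φ_0 = 1, φ_1 = x, φ_2 = x^2.
G =
  [2, 0, 2/3]
  [0, 2/3, 0]
  [2/3, 0, 2/5],
b = (4, -2/5, 4/3).
Solving gives a_0 = 2, a_1 = -3/5, a_2 = 0, so
  g(x) = 2 - 3*x/5.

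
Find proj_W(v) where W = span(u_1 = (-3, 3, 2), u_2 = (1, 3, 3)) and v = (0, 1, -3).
proj_W(v) = (-141/274, -243/274, -129/137)

Set up U = [u_1 | ... | u_2] ∈ R^(3×2). The projector onto W = col(U) is P = U (U^T U)^(-1) U^T.
Compute U^T U =
  [22, 12]
  [12, 19],
and U^T v = (-3, -6).
Solve U^T U · c = U^T v for the coefficients: c = (15/274, -48/137). The projection is proj_W(v) = U c.
Check: (v - proj_W(v)) · u_1 = 0  (should be 0).
Check: (v - proj_W(v)) · u_2 = 0  (should be 0).
Result: proj_W(v) = (-141/274, -243/274, -129/137).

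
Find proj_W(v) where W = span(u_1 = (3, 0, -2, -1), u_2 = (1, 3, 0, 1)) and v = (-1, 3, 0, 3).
proj_W(v) = (-49/75, 83/25, 88/75, 127/75)

Set up U = [u_1 | ... | u_2] ∈ R^(4×2). The projector onto W = col(U) is P = U (U^T U)^(-1) U^T.
Compute U^T U =
  [14, 2]
  [2, 11],
and U^T v = (-6, 11).
Solve U^T U · c = U^T v for the coefficients: c = (-44/75, 83/75). The projection is proj_W(v) = U c.
Check: (v - proj_W(v)) · u_1 = 0  (should be 0).
Check: (v - proj_W(v)) · u_2 = 0  (should be 0).
Result: proj_W(v) = (-49/75, 83/25, 88/75, 127/75).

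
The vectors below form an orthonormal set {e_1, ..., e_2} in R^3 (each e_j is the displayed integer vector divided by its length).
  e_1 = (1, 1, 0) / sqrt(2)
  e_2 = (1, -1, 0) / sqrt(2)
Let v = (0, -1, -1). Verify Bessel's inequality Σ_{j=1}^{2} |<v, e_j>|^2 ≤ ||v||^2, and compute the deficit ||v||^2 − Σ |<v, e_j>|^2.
Σ |<v, e_j>|^2 = 1; ||v||^2 = 2; deficit = 1

Write each e_j = u_j / sqrt(<u_j, u_j>) where u_j is the displayed integer vector. Then <v, e_j> = <v, u_j> / sqrt(<u_j, u_j>), so |<v, e_j>|^2 = <v, u_j>^2 / <u_j, u_j>.
Coefficients: <v, e_1> = -1/sqrt(2), <v, e_2> = 1/sqrt(2).
Square and sum: Σ |<v, e_j>|^2 = 1.
Compute ||v||^2 = v·v = 2.
Deficit = 2 − 1 = 1 ≥ 0, confirming Bessel's inequality. (The deficit equals ||v − Σ <v,e_j> e_j||^2, the squared distance from v to span{e_j}.)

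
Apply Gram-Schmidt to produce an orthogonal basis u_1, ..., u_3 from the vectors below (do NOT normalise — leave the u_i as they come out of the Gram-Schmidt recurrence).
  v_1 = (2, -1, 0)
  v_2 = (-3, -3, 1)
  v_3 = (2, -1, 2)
Orthogonal basis:
  u_1 = (2, -1, 0)
  u_2 = (-9/5, -18/5, 1)
  u_3 = (9/43, 18/43, 81/43)

Apply the Gram-Schmidt recurrence
  u_1 = v_1
  u_i = v_i − Σ_{j<i} ((v_i · u_j) / (u_j · u_j)) · u_j.

Step by step this gives:
  u_1 = (2, -1, 0)
  u_2 = (-9/5, -18/5, 1)
  u_3 = (9/43, 18/43, 81/43)

Orthogonality check:
  u_2 · u_1 = 0 (should be 0)
  u_3 · u_1 = 0 (should be 0)
  u_3 · u_2 = 0 (should be 0)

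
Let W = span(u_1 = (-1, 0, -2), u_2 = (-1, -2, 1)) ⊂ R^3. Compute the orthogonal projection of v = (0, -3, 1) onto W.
proj_W(v) = (-28/29, -66/29, 43/29)

Set up U = [u_1 | ... | u_2] ∈ R^(3×2). The projector onto W = col(U) is P = U (U^T U)^(-1) U^T.
Compute U^T U =
  [5, -1]
  [-1, 6],
and U^T v = (-2, 7).
Solve U^T U · c = U^T v for the coefficients: c = (-5/29, 33/29). The projection is proj_W(v) = U c.
Check: (v - proj_W(v)) · u_1 = 0  (should be 0).
Check: (v - proj_W(v)) · u_2 = 0  (should be 0).
Result: proj_W(v) = (-28/29, -66/29, 43/29).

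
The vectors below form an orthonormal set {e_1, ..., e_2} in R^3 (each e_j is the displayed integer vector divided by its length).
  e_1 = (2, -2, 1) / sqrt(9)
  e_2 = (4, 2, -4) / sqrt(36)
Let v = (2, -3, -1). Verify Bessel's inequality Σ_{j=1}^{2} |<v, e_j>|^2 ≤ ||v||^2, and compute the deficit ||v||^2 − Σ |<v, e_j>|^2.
Σ |<v, e_j>|^2 = 10; ||v||^2 = 14; deficit = 4

Write each e_j = u_j / sqrt(<u_j, u_j>) where u_j is the displayed integer vector. Then <v, e_j> = <v, u_j> / sqrt(<u_j, u_j>), so |<v, e_j>|^2 = <v, u_j>^2 / <u_j, u_j>.
Coefficients: <v, e_1> = 9/sqrt(9), <v, e_2> = 6/sqrt(36).
Square and sum: Σ |<v, e_j>|^2 = 10.
Compute ||v||^2 = v·v = 14.
Deficit = 14 − 10 = 4 ≥ 0, confirming Bessel's inequality. (The deficit equals ||v − Σ <v,e_j> e_j||^2, the squared distance from v to span{e_j}.)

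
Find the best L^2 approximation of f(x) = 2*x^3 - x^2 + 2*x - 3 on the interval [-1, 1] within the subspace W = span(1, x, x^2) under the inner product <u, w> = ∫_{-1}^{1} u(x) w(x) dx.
g(x) = -x^2 + 16*x/5 - 3

The best approximation g ∈ W is the orthogonal projection of f onto W. Writing g = a_0 + a_1 x + a_2 x^2, the coefficients solve the normal equations G · a = b where
  G_{ij} = <φ_i, φ_j> and b_i = <f, φ_i>, with φ_0 = 1, φ_1 = x, φ_2 = x^2.
G =
  [2, 0, 2/3]
  [0, 2/3, 0]
  [2/3, 0, 2/5],
b = (-20/3, 32/15, -12/5).
Solving gives a_0 = -3, a_1 = 16/5, a_2 = -1, so
  g(x) = -x^2 + 16*x/5 - 3.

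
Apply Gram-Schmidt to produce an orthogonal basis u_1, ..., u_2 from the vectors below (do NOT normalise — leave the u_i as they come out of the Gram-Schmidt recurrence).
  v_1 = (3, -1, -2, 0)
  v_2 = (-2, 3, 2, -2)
Orthogonal basis:
  u_1 = (3, -1, -2, 0)
  u_2 = (11/14, 29/14, 1/7, -2)

Apply the Gram-Schmidt recurrence
  u_1 = v_1
  u_i = v_i − Σ_{j<i} ((v_i · u_j) / (u_j · u_j)) · u_j.

Step by step this gives:
  u_1 = (3, -1, -2, 0)
  u_2 = (11/14, 29/14, 1/7, -2)

Orthogonality check:
  u_2 · u_1 = 0 (should be 0)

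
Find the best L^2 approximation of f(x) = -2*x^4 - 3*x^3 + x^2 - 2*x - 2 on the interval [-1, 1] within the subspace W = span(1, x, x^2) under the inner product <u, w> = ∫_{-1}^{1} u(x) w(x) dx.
g(x) = -5*x^2/7 - 19*x/5 - 64/35

The best approximation g ∈ W is the orthogonal projection of f onto W. Writing g = a_0 + a_1 x + a_2 x^2, the coefficients solve the normal equations G · a = b where
  G_{ij} = <φ_i, φ_j> and b_i = <f, φ_i>, with φ_0 = 1, φ_1 = x, φ_2 = x^2.
G =
  [2, 0, 2/3]
  [0, 2/3, 0]
  [2/3, 0, 2/5],
b = (-62/15, -38/15, -158/105).
Solving gives a_0 = -64/35, a_1 = -19/5, a_2 = -5/7, so
  g(x) = -5*x^2/7 - 19*x/5 - 64/35.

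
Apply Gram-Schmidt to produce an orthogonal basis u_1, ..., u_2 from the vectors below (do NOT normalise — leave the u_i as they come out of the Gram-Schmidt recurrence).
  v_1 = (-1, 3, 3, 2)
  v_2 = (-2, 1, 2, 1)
Orthogonal basis:
  u_1 = (-1, 3, 3, 2)
  u_2 = (-33/23, -16/23, 7/23, -3/23)

Apply the Gram-Schmidt recurrence
  u_1 = v_1
  u_i = v_i − Σ_{j<i} ((v_i · u_j) / (u_j · u_j)) · u_j.

Step by step this gives:
  u_1 = (-1, 3, 3, 2)
  u_2 = (-33/23, -16/23, 7/23, -3/23)

Orthogonality check:
  u_2 · u_1 = 0 (should be 0)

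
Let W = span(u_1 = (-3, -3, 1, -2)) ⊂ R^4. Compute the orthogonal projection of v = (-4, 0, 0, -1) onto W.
proj_W(v) = (-42/23, -42/23, 14/23, -28/23)

Set up U = [u_1 | ... | u_1] ∈ R^(4×1). The projector onto W = col(U) is P = U (U^T U)^(-1) U^T.
Compute U^T U =
  [23],
and U^T v = (14).
Solve U^T U · c = U^T v for the coefficients: c = (14/23). The projection is proj_W(v) = U c.
Check: (v - proj_W(v)) · u_1 = 0  (should be 0).
Result: proj_W(v) = (-42/23, -42/23, 14/23, -28/23).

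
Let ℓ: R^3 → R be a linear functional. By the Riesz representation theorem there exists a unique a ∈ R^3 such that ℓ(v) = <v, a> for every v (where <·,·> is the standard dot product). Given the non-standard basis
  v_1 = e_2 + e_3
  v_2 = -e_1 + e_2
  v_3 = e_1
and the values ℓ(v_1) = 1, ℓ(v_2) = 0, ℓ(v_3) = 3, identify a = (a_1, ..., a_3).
a = (3, 3, -2)

Write a = (a_1, ..., a_3) in the standard basis. For each basis vector v_i, ℓ(v_i) = <v_i, a> is a linear equation in the a_j's. Collect the n equations into a matrix system V a = ℓ, where row i of V is v_i (expressed in the standard basis). Since V is invertible (lower-triangular with 1s on the diagonal, up to permutation), solve by back-substitution:
  V =
[[0, 1, 1],
 [-1, 1, 0],
 [1, 0, 0]]
  V a = (1, 0, 3)
Solving gives a = (3, 3, -2).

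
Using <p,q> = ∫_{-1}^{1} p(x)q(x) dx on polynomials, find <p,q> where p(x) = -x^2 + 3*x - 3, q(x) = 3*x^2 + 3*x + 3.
<p,q> = -106/5

Expand the product: p(x)·q(x) = -3*x^4 + 6*x^3 - 3*x^2 - 9.
∫_{-1}^{1} of each monomial x^k gives [2/(k+1) if k even, 0 if k odd]. Integrating term-by-term (or equivalently evaluating the antiderivative F(x) = -3*x^5/5 + 3*x^4/2 - x^3 - 9*x at the endpoints):
  F(1) − F(−1) = -91/10 − (121/10) = -106/5.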